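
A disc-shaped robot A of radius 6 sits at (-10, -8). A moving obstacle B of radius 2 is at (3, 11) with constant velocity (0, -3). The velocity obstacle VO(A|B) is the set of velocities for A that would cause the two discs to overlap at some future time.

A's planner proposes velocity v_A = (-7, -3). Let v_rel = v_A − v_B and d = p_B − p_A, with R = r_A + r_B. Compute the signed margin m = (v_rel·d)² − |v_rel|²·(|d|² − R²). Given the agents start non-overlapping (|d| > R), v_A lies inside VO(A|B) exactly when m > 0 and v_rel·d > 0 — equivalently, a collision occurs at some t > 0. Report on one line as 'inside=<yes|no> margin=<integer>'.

d = (13, 19),  |d|² = 530;  R = 6+2 = 8,  c = 530−8² = 466
v_rel = (-7, 0),  |v_rel|² = 49;  v_rel·d = (-7)·(13) + (0)·(19) = -91
49·t² + 182·t + 466 = 0  ⇒  m = (-91)² − 49·466 = -14553
m = -14553 < 0,  v_rel·d = -91 < 0  ⇒  outside

inside=no margin=-14553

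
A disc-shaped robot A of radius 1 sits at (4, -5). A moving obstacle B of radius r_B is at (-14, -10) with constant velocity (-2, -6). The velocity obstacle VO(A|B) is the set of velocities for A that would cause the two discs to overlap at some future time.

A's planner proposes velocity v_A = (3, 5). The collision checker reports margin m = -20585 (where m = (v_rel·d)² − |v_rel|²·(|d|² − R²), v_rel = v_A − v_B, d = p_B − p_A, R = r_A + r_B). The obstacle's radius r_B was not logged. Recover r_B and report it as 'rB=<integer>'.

m = -20585
d = (-18, -5);  v_rel = (5, 11),  |v_rel|² = 146
v_rel×d = (5)·(-5) − (11)·(-18) = 173
since m = R²·146 − 173²:  R² = (29929 + -20585) / 146 = 64
R = √64 = 8  ⇒  r_B = 8 − 1 = 7

rB=7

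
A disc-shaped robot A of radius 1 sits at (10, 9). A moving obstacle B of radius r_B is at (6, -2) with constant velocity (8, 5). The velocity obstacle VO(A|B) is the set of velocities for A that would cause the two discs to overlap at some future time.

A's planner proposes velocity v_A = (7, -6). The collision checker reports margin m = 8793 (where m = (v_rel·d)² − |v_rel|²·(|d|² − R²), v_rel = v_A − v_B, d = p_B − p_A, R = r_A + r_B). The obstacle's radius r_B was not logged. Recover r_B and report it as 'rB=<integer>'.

m = 8793
d = (-4, -11);  v_rel = (-1, -11),  |v_rel|² = 122
v_rel×d = (-1)·(-11) − (-11)·(-4) = -33
since m = R²·122 − (-33)²:  R² = (1089 + 8793) / 122 = 81
R = √81 = 9  ⇒  r_B = 9 − 1 = 8

rB=8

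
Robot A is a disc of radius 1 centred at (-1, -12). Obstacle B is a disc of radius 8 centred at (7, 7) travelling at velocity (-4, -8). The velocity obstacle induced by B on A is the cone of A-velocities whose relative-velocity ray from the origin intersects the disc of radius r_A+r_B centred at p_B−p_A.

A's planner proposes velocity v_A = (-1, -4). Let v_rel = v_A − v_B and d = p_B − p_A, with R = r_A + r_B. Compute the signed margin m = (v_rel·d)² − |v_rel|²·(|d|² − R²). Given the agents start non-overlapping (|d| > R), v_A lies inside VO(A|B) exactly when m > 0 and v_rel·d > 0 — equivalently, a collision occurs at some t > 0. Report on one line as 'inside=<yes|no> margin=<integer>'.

d = (8, 19),  |d|² = 425;  R = 1+8 = 9,  c = 425−9² = 344
v_rel = (3, 4),  |v_rel|² = 25;  v_rel·d = (3)·(8) + (4)·(19) = 100
25·t² − 200·t + 344 = 0  ⇒  m = 100² − 25·344 = 1400
m = 1400 > 0,  v_rel·d = 100 > 0  ⇒  inside

inside=yes margin=1400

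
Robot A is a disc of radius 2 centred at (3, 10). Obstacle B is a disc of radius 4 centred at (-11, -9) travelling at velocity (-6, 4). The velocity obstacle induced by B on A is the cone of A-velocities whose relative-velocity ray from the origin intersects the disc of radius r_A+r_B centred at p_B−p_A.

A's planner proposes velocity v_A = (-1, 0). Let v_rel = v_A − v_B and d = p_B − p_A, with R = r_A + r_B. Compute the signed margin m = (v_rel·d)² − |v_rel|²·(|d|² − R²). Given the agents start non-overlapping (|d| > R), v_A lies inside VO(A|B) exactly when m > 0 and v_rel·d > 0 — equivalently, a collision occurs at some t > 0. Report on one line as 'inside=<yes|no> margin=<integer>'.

d = (-14, -19),  |d|² = 557;  R = 2+4 = 6,  c = 557−6² = 521
v_rel = (5, -4),  |v_rel|² = 41;  v_rel·d = (5)·(-14) + (-4)·(-19) = 6
41·t² − 12·t + 521 = 0  ⇒  m = 6² − 41·521 = -21325
m = -21325 < 0,  v_rel·d = 6 > 0  ⇒  outside

inside=no margin=-21325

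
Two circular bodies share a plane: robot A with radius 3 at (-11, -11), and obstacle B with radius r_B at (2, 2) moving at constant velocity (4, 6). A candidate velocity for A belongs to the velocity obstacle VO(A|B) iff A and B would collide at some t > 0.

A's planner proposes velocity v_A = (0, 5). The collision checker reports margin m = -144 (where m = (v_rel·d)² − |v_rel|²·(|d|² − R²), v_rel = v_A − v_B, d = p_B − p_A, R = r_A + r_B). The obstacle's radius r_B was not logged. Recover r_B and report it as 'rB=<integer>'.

m = -144
d = (13, 13);  v_rel = (-4, -1),  |v_rel|² = 17
v_rel×d = (-4)·(13) − (-1)·(13) = -39
since m = R²·17 − (-39)²:  R² = (1521 + -144) / 17 = 81
R = √81 = 9  ⇒  r_B = 9 − 3 = 6

rB=6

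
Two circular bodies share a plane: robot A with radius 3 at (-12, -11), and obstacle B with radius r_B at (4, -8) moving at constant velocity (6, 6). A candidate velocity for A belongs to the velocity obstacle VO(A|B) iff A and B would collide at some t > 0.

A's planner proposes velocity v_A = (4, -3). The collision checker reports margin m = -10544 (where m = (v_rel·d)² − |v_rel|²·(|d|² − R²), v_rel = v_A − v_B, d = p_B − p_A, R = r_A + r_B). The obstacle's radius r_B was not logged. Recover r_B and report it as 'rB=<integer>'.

m = -10544
d = (16, 3);  v_rel = (-2, -9),  |v_rel|² = 85
v_rel×d = (-2)·(3) − (-9)·(16) = 138
since m = R²·85 − 138²:  R² = (19044 + -10544) / 85 = 100
R = √100 = 10  ⇒  r_B = 10 − 3 = 7

rB=7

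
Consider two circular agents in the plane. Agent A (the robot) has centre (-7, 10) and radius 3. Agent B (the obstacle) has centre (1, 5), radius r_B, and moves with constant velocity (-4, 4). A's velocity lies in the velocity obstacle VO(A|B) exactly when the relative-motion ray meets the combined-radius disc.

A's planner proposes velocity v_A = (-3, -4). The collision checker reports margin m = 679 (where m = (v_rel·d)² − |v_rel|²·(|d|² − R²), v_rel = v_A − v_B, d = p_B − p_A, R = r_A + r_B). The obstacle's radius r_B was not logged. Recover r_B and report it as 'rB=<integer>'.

m = 679
d = (8, -5);  v_rel = (1, -8),  |v_rel|² = 65
v_rel×d = (1)·(-5) − (-8)·(8) = 59
since m = R²·65 − 59²:  R² = (3481 + 679) / 65 = 64
R = √64 = 8  ⇒  r_B = 8 − 3 = 5

rB=5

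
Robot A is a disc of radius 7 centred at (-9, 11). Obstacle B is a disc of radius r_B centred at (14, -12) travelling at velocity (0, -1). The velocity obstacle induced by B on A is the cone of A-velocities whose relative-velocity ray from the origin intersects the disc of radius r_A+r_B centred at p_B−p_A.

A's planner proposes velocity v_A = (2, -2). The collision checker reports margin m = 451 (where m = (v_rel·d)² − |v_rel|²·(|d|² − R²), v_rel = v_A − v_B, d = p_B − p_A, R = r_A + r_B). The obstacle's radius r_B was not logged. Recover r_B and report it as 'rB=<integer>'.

m = 451
d = (23, -23);  v_rel = (2, -1),  |v_rel|² = 5
v_rel×d = (2)·(-23) − (-1)·(23) = -23
since m = R²·5 − (-23)²:  R² = (529 + 451) / 5 = 196
R = √196 = 14  ⇒  r_B = 14 − 7 = 7

rB=7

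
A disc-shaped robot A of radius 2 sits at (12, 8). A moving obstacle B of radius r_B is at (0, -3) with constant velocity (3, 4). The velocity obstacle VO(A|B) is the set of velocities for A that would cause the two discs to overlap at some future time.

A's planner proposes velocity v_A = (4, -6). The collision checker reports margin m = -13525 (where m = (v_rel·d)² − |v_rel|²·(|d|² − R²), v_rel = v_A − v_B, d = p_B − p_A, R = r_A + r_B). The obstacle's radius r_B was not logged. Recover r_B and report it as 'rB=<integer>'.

m = -13525
d = (-12, -11);  v_rel = (1, -10),  |v_rel|² = 101
v_rel×d = (1)·(-11) − (-10)·(-12) = -131
since m = R²·101 − (-131)²:  R² = (17161 + -13525) / 101 = 36
R = √36 = 6  ⇒  r_B = 6 − 2 = 4

rB=4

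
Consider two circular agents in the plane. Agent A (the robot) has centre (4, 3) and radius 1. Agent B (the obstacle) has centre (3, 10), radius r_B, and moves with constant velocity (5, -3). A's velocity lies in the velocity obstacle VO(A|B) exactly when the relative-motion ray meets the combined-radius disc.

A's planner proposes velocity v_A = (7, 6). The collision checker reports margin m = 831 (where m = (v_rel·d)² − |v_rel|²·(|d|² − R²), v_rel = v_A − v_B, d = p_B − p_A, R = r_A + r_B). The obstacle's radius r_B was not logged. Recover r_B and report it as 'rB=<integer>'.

m = 831
d = (-1, 7);  v_rel = (2, 9),  |v_rel|² = 85
v_rel×d = (2)·(7) − (9)·(-1) = 23
since m = R²·85 − 23²:  R² = (529 + 831) / 85 = 16
R = √16 = 4  ⇒  r_B = 4 − 1 = 3

rB=3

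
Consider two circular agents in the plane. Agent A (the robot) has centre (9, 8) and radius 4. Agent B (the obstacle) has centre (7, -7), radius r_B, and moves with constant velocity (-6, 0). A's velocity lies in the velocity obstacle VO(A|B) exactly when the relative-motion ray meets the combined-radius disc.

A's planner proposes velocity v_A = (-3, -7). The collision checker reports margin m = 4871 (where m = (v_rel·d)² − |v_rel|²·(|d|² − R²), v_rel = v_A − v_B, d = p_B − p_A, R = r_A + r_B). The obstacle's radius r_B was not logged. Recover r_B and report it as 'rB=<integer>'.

m = 4871
d = (-2, -15);  v_rel = (3, -7),  |v_rel|² = 58
v_rel×d = (3)·(-15) − (-7)·(-2) = -59
since m = R²·58 − (-59)²:  R² = (3481 + 4871) / 58 = 144
R = √144 = 12  ⇒  r_B = 12 − 4 = 8

rB=8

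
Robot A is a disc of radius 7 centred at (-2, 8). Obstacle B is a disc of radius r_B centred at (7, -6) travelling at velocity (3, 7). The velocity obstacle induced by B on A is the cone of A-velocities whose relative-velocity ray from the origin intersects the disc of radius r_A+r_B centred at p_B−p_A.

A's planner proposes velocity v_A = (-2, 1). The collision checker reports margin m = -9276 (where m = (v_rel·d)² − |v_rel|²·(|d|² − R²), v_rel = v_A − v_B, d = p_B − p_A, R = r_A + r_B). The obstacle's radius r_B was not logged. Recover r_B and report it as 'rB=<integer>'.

m = -9276
d = (9, -14);  v_rel = (-5, -6),  |v_rel|² = 61
v_rel×d = (-5)·(-14) − (-6)·(9) = 124
since m = R²·61 − 124²:  R² = (15376 + -9276) / 61 = 100
R = √100 = 10  ⇒  r_B = 10 − 7 = 3

rB=3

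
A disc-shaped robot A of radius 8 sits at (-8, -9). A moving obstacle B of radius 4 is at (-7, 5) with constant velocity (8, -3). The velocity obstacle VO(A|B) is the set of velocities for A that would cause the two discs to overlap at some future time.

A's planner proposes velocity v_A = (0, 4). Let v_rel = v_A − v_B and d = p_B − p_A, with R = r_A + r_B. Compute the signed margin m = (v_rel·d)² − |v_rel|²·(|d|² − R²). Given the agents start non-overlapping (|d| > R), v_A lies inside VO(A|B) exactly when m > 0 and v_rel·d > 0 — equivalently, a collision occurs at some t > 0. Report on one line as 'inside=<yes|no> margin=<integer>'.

d = (1, 14),  |d|² = 197;  R = 8+4 = 12,  c = 197−12² = 53
v_rel = (-8, 7),  |v_rel|² = 113;  v_rel·d = (-8)·(1) + (7)·(14) = 90
113·t² − 180·t + 53 = 0  ⇒  m = 90² − 113·53 = 2111
m = 2111 > 0,  v_rel·d = 90 > 0  ⇒  inside

inside=yes margin=2111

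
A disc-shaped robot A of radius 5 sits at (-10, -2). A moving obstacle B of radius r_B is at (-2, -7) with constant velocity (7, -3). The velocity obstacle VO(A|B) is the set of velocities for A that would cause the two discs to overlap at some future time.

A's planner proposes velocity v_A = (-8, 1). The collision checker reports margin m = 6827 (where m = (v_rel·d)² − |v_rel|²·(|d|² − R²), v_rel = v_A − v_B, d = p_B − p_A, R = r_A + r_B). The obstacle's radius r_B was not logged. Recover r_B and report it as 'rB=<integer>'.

m = 6827
d = (8, -5);  v_rel = (-15, 4),  |v_rel|² = 241
v_rel×d = (-15)·(-5) − (4)·(8) = 43
since m = R²·241 − 43²:  R² = (1849 + 6827) / 241 = 36
R = √36 = 6  ⇒  r_B = 6 − 5 = 1

rB=1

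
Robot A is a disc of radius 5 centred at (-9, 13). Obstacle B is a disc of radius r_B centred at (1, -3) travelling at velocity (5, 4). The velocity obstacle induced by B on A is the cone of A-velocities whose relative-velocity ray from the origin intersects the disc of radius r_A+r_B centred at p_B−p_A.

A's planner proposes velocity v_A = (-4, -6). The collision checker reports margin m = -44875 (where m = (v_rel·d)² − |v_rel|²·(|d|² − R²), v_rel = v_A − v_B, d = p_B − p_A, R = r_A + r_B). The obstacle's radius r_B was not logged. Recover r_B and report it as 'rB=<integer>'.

m = -44875
d = (10, -16);  v_rel = (-9, -10),  |v_rel|² = 181
v_rel×d = (-9)·(-16) − (-10)·(10) = 244
since m = R²·181 − 244²:  R² = (59536 + -44875) / 181 = 81
R = √81 = 9  ⇒  r_B = 9 − 5 = 4

rB=4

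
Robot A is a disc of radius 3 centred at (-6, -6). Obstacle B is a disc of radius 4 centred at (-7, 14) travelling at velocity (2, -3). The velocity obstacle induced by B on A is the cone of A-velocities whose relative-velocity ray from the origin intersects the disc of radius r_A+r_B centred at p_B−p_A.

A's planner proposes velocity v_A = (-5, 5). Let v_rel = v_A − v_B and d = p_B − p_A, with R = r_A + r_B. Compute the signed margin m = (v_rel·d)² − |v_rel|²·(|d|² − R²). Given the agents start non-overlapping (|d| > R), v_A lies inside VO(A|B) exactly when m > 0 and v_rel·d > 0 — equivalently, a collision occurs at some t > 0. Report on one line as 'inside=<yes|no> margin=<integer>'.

d = (-1, 20),  |d|² = 401;  R = 3+4 = 7,  c = 401−7² = 352
v_rel = (-7, 8),  |v_rel|² = 113;  v_rel·d = (-7)·(-1) + (8)·(20) = 167
113·t² − 334·t + 352 = 0  ⇒  m = 167² − 113·352 = -11887
m = -11887 < 0,  v_rel·d = 167 > 0  ⇒  outside

inside=no margin=-11887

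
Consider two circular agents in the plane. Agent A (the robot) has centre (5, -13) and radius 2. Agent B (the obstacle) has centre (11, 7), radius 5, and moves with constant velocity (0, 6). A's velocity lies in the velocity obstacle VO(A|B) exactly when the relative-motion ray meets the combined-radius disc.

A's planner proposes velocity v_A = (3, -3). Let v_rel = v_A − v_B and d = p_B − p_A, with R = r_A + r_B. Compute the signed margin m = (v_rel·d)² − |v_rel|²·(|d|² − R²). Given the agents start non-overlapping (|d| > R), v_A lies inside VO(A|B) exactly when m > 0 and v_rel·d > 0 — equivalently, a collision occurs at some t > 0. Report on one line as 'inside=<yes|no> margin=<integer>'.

d = (6, 20),  |d|² = 436;  R = 2+5 = 7,  c = 436−7² = 387
v_rel = (3, -9),  |v_rel|² = 90;  v_rel·d = (3)·(6) + (-9)·(20) = -162
90·t² + 324·t + 387 = 0  ⇒  m = (-162)² − 90·387 = -8586
m = -8586 < 0,  v_rel·d = -162 < 0  ⇒  outside

inside=no margin=-8586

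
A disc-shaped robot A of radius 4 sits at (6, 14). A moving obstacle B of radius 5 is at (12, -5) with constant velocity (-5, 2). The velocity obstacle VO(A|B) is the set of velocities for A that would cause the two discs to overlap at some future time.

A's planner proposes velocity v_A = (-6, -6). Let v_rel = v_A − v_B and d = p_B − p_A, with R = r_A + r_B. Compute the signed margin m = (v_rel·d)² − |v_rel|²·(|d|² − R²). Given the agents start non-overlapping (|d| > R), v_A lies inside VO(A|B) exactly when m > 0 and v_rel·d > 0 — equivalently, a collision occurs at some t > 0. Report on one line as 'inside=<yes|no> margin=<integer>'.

d = (6, -19),  |d|² = 397;  R = 4+5 = 9,  c = 397−9² = 316
v_rel = (-1, -8),  |v_rel|² = 65;  v_rel·d = (-1)·(6) + (-8)·(-19) = 146
65·t² − 292·t + 316 = 0  ⇒  m = 146² − 65·316 = 776
m = 776 > 0,  v_rel·d = 146 > 0  ⇒  inside

inside=yes margin=776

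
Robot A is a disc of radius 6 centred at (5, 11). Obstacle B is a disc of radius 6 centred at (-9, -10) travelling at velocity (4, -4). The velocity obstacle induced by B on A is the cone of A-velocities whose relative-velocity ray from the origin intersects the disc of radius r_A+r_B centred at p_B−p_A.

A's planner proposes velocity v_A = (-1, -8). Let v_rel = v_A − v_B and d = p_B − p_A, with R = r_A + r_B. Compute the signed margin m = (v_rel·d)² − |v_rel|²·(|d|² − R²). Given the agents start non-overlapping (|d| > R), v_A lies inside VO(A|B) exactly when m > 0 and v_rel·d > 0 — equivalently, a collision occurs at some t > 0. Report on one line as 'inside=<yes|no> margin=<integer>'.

d = (-14, -21),  |d|² = 637;  R = 6+6 = 12,  c = 637−12² = 493
v_rel = (-5, -4),  |v_rel|² = 41;  v_rel·d = (-5)·(-14) + (-4)·(-21) = 154
41·t² − 308·t + 493 = 0  ⇒  m = 154² − 41·493 = 3503
m = 3503 > 0,  v_rel·d = 154 > 0  ⇒  inside

inside=yes margin=3503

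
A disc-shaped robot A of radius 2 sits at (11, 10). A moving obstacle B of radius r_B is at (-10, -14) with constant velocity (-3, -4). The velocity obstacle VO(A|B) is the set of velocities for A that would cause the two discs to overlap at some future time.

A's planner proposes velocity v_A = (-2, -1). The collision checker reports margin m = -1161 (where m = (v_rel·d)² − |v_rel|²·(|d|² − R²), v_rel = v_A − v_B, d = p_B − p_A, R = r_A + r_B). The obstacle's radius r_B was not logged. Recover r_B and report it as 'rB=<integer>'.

m = -1161
d = (-21, -24);  v_rel = (1, 3),  |v_rel|² = 10
v_rel×d = (1)·(-24) − (3)·(-21) = 39
since m = R²·10 − 39²:  R² = (1521 + -1161) / 10 = 36
R = √36 = 6  ⇒  r_B = 6 − 2 = 4

rB=4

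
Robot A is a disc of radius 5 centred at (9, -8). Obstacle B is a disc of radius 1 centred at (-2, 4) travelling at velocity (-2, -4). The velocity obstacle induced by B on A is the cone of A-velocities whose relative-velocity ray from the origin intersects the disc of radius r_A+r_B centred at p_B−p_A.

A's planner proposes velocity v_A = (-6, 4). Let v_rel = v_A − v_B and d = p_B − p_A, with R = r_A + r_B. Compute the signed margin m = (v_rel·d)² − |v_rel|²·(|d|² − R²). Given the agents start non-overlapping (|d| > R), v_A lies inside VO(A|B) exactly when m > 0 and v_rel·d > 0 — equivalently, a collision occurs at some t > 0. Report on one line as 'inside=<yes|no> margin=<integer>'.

d = (-11, 12),  |d|² = 265;  R = 5+1 = 6,  c = 265−6² = 229
v_rel = (-4, 8),  |v_rel|² = 80;  v_rel·d = (-4)·(-11) + (8)·(12) = 140
80·t² − 280·t + 229 = 0  ⇒  m = 140² − 80·229 = 1280
m = 1280 > 0,  v_rel·d = 140 > 0  ⇒  inside

inside=yes margin=1280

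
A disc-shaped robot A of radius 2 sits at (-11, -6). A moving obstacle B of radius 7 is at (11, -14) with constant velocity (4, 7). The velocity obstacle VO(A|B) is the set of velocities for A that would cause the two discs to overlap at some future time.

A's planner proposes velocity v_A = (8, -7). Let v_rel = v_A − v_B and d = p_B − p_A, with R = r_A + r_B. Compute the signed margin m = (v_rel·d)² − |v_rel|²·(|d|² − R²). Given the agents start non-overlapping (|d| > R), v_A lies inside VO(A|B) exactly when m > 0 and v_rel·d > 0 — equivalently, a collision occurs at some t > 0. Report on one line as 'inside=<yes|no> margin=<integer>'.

d = (22, -8),  |d|² = 548;  R = 2+7 = 9,  c = 548−9² = 467
v_rel = (4, -14),  |v_rel|² = 212;  v_rel·d = (4)·(22) + (-14)·(-8) = 200
212·t² − 400·t + 467 = 0  ⇒  m = 200² − 212·467 = -59004
m = -59004 < 0,  v_rel·d = 200 > 0  ⇒  outside

inside=no margin=-59004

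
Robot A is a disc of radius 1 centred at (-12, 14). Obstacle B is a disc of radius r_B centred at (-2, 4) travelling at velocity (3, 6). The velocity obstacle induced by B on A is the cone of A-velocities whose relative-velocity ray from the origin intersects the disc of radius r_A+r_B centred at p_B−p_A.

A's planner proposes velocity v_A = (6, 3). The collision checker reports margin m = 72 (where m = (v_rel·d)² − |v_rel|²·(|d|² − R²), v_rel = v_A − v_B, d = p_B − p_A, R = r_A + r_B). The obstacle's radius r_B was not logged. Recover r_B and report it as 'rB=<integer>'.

m = 72
d = (10, -10);  v_rel = (3, -3),  |v_rel|² = 18
v_rel×d = (3)·(-10) − (-3)·(10) = 0
since m = R²·18 − 0²:  R² = (0 + 72) / 18 = 4
R = √4 = 2  ⇒  r_B = 2 − 1 = 1

rB=1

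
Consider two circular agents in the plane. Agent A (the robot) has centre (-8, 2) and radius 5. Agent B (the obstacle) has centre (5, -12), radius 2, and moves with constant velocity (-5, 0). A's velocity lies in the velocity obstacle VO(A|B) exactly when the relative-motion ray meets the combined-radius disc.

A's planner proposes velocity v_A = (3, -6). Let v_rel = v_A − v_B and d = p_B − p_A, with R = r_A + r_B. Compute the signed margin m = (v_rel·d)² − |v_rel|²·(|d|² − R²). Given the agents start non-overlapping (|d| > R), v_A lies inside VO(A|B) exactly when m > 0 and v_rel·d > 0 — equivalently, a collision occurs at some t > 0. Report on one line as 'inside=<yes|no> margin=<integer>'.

d = (13, -14),  |d|² = 365;  R = 5+2 = 7,  c = 365−7² = 316
v_rel = (8, -6),  |v_rel|² = 100;  v_rel·d = (8)·(13) + (-6)·(-14) = 188
100·t² − 376·t + 316 = 0  ⇒  m = 188² − 100·316 = 3744
m = 3744 > 0,  v_rel·d = 188 > 0  ⇒  inside

inside=yes margin=3744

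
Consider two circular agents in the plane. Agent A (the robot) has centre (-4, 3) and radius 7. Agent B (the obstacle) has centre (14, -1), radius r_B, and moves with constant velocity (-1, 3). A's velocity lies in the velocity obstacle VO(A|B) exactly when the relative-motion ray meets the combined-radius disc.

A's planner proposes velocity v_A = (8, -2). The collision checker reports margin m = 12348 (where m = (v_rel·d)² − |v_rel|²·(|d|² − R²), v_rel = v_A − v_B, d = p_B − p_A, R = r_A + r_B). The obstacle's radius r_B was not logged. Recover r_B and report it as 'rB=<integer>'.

m = 12348
d = (18, -4);  v_rel = (9, -5),  |v_rel|² = 106
v_rel×d = (9)·(-4) − (-5)·(18) = 54
since m = R²·106 − 54²:  R² = (2916 + 12348) / 106 = 144
R = √144 = 12  ⇒  r_B = 12 − 7 = 5

rB=5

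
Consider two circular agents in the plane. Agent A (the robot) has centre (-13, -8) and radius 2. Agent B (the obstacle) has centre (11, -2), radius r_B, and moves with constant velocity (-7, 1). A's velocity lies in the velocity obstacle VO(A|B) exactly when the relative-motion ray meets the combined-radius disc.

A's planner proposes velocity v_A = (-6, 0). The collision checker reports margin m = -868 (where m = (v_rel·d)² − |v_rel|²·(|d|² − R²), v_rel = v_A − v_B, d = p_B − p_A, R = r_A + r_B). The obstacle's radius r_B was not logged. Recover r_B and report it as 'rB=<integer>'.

m = -868
d = (24, 6);  v_rel = (1, -1),  |v_rel|² = 2
v_rel×d = (1)·(6) − (-1)·(24) = 30
since m = R²·2 − 30²:  R² = (900 + -868) / 2 = 16
R = √16 = 4  ⇒  r_B = 4 − 2 = 2

rB=2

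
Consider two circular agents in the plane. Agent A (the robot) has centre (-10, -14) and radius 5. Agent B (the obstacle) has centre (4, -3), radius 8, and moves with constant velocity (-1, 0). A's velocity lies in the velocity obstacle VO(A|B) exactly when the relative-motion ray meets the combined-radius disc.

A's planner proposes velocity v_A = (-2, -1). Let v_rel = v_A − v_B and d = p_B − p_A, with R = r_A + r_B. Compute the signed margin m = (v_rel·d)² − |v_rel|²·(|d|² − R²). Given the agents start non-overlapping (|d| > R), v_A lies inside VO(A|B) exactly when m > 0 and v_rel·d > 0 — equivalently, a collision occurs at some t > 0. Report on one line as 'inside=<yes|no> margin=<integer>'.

d = (14, 11),  |d|² = 317;  R = 5+8 = 13,  c = 317−13² = 148
v_rel = (-1, -1),  |v_rel|² = 2;  v_rel·d = (-1)·(14) + (-1)·(11) = -25
2·t² + 50·t + 148 = 0  ⇒  m = (-25)² − 2·148 = 329
m = 329 > 0,  v_rel·d = -25 < 0  ⇒  outside

inside=no margin=329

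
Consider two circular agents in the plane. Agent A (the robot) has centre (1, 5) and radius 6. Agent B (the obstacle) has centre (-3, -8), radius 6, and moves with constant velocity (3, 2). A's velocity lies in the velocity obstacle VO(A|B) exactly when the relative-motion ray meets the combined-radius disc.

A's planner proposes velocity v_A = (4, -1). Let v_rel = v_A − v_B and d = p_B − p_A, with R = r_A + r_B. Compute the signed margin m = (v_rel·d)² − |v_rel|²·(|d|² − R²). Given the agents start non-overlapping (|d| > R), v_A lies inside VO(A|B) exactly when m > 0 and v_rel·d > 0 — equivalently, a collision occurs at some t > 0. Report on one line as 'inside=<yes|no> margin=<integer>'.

d = (-4, -13),  |d|² = 185;  R = 6+6 = 12,  c = 185−12² = 41
v_rel = (1, -3),  |v_rel|² = 10;  v_rel·d = (1)·(-4) + (-3)·(-13) = 35
10·t² − 70·t + 41 = 0  ⇒  m = 35² − 10·41 = 815
m = 815 > 0,  v_rel·d = 35 > 0  ⇒  inside

inside=yes margin=815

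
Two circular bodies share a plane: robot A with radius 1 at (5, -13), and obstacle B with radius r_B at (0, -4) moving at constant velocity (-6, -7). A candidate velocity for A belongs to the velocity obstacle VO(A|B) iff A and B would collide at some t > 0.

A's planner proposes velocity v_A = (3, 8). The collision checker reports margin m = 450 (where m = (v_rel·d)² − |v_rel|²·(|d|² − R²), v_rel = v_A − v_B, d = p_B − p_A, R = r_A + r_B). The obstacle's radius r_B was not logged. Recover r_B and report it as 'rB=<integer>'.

m = 450
d = (-5, 9);  v_rel = (9, 15),  |v_rel|² = 306
v_rel×d = (9)·(9) − (15)·(-5) = 156
since m = R²·306 − 156²:  R² = (24336 + 450) / 306 = 81
R = √81 = 9  ⇒  r_B = 9 − 1 = 8

rB=8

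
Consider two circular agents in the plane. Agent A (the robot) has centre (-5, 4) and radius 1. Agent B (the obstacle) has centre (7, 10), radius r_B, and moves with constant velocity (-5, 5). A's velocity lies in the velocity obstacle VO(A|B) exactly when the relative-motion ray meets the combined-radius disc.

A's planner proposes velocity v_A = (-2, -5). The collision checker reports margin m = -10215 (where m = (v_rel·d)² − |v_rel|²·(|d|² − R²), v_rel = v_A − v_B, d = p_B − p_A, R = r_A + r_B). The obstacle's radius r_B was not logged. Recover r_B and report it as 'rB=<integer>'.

m = -10215
d = (12, 6);  v_rel = (3, -10),  |v_rel|² = 109
v_rel×d = (3)·(6) − (-10)·(12) = 138
since m = R²·109 − 138²:  R² = (19044 + -10215) / 109 = 81
R = √81 = 9  ⇒  r_B = 9 − 1 = 8

rB=8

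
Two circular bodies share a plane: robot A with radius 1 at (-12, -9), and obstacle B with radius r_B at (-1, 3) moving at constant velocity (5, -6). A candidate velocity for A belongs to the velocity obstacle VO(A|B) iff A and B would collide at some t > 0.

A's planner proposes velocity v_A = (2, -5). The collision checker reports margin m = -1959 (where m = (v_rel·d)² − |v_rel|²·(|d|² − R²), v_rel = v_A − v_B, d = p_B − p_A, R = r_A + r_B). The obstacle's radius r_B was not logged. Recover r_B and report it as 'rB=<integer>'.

m = -1959
d = (11, 12);  v_rel = (-3, 1),  |v_rel|² = 10
v_rel×d = (-3)·(12) − (1)·(11) = -47
since m = R²·10 − (-47)²:  R² = (2209 + -1959) / 10 = 25
R = √25 = 5  ⇒  r_B = 5 − 1 = 4

rB=4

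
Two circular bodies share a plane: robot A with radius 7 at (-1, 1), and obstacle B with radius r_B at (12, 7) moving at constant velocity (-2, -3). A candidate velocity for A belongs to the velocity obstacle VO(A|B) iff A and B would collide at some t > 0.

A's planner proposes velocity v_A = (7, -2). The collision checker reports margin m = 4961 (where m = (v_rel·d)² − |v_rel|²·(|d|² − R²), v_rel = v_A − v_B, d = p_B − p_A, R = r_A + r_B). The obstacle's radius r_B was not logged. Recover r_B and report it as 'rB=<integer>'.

m = 4961
d = (13, 6);  v_rel = (9, 1),  |v_rel|² = 82
v_rel×d = (9)·(6) − (1)·(13) = 41
since m = R²·82 − 41²:  R² = (1681 + 4961) / 82 = 81
R = √81 = 9  ⇒  r_B = 9 − 7 = 2

rB=2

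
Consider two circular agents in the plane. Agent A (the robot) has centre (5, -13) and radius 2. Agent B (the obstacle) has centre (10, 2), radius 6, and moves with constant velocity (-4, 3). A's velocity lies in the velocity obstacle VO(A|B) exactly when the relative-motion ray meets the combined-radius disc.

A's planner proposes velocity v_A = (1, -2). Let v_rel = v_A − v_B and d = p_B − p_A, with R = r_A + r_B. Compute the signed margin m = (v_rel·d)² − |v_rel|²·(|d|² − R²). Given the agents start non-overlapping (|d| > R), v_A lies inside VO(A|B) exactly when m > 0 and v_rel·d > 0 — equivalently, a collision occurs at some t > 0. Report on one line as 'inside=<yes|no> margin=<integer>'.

d = (5, 15),  |d|² = 250;  R = 2+6 = 8,  c = 250−8² = 186
v_rel = (5, -5),  |v_rel|² = 50;  v_rel·d = (5)·(5) + (-5)·(15) = -50
50·t² + 100·t + 186 = 0  ⇒  m = (-50)² − 50·186 = -6800
m = -6800 < 0,  v_rel·d = -50 < 0  ⇒  outside

inside=no margin=-6800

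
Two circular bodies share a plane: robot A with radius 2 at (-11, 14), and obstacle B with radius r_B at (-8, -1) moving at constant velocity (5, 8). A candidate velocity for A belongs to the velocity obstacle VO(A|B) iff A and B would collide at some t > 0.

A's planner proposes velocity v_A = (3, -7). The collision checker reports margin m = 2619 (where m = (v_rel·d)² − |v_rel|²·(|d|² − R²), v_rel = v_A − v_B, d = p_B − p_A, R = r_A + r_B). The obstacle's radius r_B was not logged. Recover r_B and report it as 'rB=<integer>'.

m = 2619
d = (3, -15);  v_rel = (-2, -15),  |v_rel|² = 229
v_rel×d = (-2)·(-15) − (-15)·(3) = 75
since m = R²·229 − 75²:  R² = (5625 + 2619) / 229 = 36
R = √36 = 6  ⇒  r_B = 6 − 2 = 4

rB=4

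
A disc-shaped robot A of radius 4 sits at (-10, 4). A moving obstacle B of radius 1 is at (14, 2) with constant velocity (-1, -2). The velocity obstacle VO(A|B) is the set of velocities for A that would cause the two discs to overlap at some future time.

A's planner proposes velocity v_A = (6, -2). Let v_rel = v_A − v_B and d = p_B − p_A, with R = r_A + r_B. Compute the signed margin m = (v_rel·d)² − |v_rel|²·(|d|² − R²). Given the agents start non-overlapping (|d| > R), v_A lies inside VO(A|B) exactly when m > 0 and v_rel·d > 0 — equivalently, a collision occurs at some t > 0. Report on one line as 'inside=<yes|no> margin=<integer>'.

d = (24, -2),  |d|² = 580;  R = 4+1 = 5,  c = 580−5² = 555
v_rel = (7, 0),  |v_rel|² = 49;  v_rel·d = (7)·(24) + (0)·(-2) = 168
49·t² − 336·t + 555 = 0  ⇒  m = 168² − 49·555 = 1029
m = 1029 > 0,  v_rel·d = 168 > 0  ⇒  inside

inside=yes margin=1029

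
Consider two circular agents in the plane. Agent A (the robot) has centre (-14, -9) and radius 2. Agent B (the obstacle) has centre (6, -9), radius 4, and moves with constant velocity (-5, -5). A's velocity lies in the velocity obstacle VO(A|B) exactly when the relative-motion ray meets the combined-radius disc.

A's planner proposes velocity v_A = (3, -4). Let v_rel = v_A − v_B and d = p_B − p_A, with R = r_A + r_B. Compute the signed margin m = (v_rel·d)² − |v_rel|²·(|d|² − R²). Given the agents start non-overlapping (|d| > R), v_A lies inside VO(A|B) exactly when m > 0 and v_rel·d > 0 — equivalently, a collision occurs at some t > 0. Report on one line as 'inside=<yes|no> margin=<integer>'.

d = (20, 0),  |d|² = 400;  R = 2+4 = 6,  c = 400−6² = 364
v_rel = (8, 1),  |v_rel|² = 65;  v_rel·d = (8)·(20) + (1)·(0) = 160
65·t² − 320·t + 364 = 0  ⇒  m = 160² − 65·364 = 1940
m = 1940 > 0,  v_rel·d = 160 > 0  ⇒  inside

inside=yes margin=1940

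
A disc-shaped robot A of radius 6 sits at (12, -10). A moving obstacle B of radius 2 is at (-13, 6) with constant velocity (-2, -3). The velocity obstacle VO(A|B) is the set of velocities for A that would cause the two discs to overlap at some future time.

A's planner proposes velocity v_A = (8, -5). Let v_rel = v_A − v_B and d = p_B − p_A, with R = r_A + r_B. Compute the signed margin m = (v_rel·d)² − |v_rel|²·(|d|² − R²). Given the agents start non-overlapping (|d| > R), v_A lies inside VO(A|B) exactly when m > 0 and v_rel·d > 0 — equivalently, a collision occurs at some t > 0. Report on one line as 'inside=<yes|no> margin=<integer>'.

d = (-25, 16),  |d|² = 881;  R = 6+2 = 8,  c = 881−8² = 817
v_rel = (10, -2),  |v_rel|² = 104;  v_rel·d = (10)·(-25) + (-2)·(16) = -282
104·t² + 564·t + 817 = 0  ⇒  m = (-282)² − 104·817 = -5444
m = -5444 < 0,  v_rel·d = -282 < 0  ⇒  outside

inside=no margin=-5444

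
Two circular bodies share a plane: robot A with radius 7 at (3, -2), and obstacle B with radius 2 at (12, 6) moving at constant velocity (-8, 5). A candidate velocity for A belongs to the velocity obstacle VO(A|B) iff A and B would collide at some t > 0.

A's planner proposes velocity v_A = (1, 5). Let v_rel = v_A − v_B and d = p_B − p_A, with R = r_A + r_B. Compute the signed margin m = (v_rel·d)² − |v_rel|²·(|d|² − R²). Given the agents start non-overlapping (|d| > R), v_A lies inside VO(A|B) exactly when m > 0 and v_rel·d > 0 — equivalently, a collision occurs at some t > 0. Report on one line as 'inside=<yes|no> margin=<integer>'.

d = (9, 8),  |d|² = 145;  R = 7+2 = 9,  c = 145−9² = 64
v_rel = (9, 0),  |v_rel|² = 81;  v_rel·d = (9)·(9) + (0)·(8) = 81
81·t² − 162·t + 64 = 0  ⇒  m = 81² − 81·64 = 1377
m = 1377 > 0,  v_rel·d = 81 > 0  ⇒  inside

inside=yes margin=1377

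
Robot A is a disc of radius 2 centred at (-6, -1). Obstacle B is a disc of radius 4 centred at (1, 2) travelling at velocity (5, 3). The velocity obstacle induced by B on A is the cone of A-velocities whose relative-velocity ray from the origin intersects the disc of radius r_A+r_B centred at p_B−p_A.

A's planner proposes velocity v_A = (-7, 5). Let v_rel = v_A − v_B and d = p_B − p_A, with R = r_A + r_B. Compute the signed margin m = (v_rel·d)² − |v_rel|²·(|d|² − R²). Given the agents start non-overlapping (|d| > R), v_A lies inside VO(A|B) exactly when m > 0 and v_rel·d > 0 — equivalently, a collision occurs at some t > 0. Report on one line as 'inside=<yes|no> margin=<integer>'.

d = (7, 3),  |d|² = 58;  R = 2+4 = 6,  c = 58−6² = 22
v_rel = (-12, 2),  |v_rel|² = 148;  v_rel·d = (-12)·(7) + (2)·(3) = -78
148·t² + 156·t + 22 = 0  ⇒  m = (-78)² − 148·22 = 2828
m = 2828 > 0,  v_rel·d = -78 < 0  ⇒  outside

inside=no margin=2828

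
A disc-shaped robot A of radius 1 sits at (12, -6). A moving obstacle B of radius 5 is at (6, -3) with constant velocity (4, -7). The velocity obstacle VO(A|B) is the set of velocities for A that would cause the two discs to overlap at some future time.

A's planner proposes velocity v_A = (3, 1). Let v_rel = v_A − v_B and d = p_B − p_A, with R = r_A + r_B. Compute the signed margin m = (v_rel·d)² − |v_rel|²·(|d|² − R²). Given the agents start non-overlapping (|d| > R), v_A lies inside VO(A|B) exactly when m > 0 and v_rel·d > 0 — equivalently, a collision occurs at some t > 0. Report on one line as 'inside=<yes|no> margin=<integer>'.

d = (-6, 3),  |d|² = 45;  R = 1+5 = 6,  c = 45−6² = 9
v_rel = (-1, 8),  |v_rel|² = 65;  v_rel·d = (-1)·(-6) + (8)·(3) = 30
65·t² − 60·t + 9 = 0  ⇒  m = 30² − 65·9 = 315
m = 315 > 0,  v_rel·d = 30 > 0  ⇒  inside

inside=yes margin=315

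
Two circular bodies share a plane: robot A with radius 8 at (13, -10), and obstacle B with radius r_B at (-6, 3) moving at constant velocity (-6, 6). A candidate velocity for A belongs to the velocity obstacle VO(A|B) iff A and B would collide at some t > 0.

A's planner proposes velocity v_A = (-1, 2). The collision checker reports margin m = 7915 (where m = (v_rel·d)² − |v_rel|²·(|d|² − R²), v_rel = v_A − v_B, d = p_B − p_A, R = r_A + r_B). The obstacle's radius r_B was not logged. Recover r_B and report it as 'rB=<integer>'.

m = 7915
d = (-19, 13);  v_rel = (5, -4),  |v_rel|² = 41
v_rel×d = (5)·(13) − (-4)·(-19) = -11
since m = R²·41 − (-11)²:  R² = (121 + 7915) / 41 = 196
R = √196 = 14  ⇒  r_B = 14 − 8 = 6

rB=6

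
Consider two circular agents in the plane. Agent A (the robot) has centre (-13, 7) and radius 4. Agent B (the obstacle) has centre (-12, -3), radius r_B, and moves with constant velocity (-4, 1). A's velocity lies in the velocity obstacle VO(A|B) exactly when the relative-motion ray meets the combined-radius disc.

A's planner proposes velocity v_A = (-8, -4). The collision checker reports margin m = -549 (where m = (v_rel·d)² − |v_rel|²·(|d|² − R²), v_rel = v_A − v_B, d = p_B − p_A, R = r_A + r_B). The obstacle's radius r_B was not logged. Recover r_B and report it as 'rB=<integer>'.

m = -549
d = (1, -10);  v_rel = (-4, -5),  |v_rel|² = 41
v_rel×d = (-4)·(-10) − (-5)·(1) = 45
since m = R²·41 − 45²:  R² = (2025 + -549) / 41 = 36
R = √36 = 6  ⇒  r_B = 6 − 4 = 2

rB=2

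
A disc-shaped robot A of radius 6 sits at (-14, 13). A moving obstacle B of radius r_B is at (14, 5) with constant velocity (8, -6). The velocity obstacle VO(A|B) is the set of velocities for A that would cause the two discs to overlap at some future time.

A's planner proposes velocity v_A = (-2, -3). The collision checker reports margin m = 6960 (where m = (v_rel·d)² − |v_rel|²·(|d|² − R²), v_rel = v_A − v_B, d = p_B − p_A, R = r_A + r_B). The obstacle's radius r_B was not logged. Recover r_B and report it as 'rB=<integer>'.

m = 6960
d = (28, -8);  v_rel = (-10, 3),  |v_rel|² = 109
v_rel×d = (-10)·(-8) − (3)·(28) = -4
since m = R²·109 − (-4)²:  R² = (16 + 6960) / 109 = 64
R = √64 = 8  ⇒  r_B = 8 − 6 = 2

rB=2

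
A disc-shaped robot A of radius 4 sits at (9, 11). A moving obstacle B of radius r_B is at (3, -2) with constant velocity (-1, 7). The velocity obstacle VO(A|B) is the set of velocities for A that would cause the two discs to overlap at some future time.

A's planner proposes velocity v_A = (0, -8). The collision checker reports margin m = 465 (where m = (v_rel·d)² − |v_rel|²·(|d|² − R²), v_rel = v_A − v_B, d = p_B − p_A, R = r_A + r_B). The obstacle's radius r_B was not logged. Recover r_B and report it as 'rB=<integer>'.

m = 465
d = (-6, -13);  v_rel = (1, -15),  |v_rel|² = 226
v_rel×d = (1)·(-13) − (-15)·(-6) = -103
since m = R²·226 − (-103)²:  R² = (10609 + 465) / 226 = 49
R = √49 = 7  ⇒  r_B = 7 − 4 = 3

rB=3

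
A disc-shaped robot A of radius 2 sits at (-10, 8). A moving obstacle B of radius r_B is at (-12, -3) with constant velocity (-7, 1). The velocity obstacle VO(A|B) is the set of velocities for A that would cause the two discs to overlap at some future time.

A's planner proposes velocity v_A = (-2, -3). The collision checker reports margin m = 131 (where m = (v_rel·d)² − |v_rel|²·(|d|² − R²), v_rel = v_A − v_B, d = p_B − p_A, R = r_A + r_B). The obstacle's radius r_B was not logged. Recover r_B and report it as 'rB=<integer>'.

m = 131
d = (-2, -11);  v_rel = (5, -4),  |v_rel|² = 41
v_rel×d = (5)·(-11) − (-4)·(-2) = -63
since m = R²·41 − (-63)²:  R² = (3969 + 131) / 41 = 100
R = √100 = 10  ⇒  r_B = 10 − 2 = 8

rB=8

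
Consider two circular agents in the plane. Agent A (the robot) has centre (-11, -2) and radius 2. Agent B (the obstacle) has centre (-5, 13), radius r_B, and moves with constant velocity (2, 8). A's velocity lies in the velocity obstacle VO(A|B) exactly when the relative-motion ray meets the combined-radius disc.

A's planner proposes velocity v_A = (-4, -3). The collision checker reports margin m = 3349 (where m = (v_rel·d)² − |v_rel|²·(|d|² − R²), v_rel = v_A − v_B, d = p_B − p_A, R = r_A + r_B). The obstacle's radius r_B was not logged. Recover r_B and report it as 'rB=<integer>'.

m = 3349
d = (6, 15);  v_rel = (-6, -11),  |v_rel|² = 157
v_rel×d = (-6)·(15) − (-11)·(6) = -24
since m = R²·157 − (-24)²:  R² = (576 + 3349) / 157 = 25
R = √25 = 5  ⇒  r_B = 5 − 2 = 3

rB=3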